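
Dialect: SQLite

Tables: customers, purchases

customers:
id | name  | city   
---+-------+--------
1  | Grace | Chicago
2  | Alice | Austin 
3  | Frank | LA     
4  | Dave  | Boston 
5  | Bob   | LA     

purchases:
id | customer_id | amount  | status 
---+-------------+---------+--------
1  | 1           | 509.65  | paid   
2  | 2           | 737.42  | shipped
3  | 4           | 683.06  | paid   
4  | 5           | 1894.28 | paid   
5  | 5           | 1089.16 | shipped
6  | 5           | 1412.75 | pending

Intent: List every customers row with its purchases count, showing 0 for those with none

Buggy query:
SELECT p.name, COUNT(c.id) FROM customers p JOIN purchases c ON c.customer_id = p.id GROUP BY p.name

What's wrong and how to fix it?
Bug: An inner join excludes parents with zero children

Fix: Switch to LEFT JOIN to retain unmatched parent rows

Corrected query:
SELECT p.name, COUNT(c.id) FROM customers p LEFT JOIN purchases c ON c.customer_id = p.id GROUP BY p.name

Result:
name  | COUNT(c.id)
------+------------
Alice | 1          
Bob   | 3          
Dave  | 1          
Frank | 0          
Grace | 1          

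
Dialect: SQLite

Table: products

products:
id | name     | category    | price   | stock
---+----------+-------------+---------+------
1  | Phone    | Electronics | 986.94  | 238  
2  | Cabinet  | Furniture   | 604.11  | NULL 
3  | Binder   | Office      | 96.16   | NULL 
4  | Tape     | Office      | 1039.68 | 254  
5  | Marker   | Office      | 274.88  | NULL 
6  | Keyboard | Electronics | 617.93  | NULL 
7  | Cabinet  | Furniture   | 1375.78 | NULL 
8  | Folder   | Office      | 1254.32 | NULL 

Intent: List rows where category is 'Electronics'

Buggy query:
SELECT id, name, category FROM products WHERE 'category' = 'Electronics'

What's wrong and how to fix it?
Bug: 'category' in single quotes is a string literal, not the column; the comparison is literal-vs-literal and never true

Fix: Remove the quotes around the column name (or use double quotes for an identifier)

Corrected query:
SELECT id, name, category FROM products WHERE category = 'Electronics'

Result:
id | name     | category   
---+----------+------------
1  | Phone    | Electronics
6  | Keyboard | Electronics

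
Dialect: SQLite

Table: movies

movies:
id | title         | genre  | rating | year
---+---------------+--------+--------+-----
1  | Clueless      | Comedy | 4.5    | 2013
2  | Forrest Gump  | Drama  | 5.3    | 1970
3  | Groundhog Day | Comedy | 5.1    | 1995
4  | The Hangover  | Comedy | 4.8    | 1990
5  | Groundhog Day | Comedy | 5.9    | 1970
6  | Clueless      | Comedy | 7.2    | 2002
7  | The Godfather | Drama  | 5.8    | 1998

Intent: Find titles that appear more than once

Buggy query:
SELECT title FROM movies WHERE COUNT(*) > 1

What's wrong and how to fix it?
Bug: WHERE can't reference COUNT(*); aggregates are computed after WHERE

Fix: GROUP BY title, then filter groups with HAVING COUNT(*) > 1

Corrected query:
SELECT title FROM movies GROUP BY title HAVING COUNT(*) > 1

Result:
title        
-------------
Clueless     
Groundhog Day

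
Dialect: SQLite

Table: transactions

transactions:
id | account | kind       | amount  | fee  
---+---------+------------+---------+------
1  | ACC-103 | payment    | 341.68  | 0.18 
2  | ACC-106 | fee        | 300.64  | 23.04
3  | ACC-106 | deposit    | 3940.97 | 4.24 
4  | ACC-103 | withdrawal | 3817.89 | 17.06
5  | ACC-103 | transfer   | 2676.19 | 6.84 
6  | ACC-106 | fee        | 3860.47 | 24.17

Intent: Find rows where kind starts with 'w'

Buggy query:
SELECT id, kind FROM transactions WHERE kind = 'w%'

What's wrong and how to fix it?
Bug: Wildcards only work with LIKE; '=' treats '%' as a literal character

Fix: Replace '=' with LIKE so 'w%' is treated as a pattern

Corrected query:
SELECT id, kind FROM transactions WHERE kind LIKE 'w%'

Result:
id | kind      
---+-----------
4  | withdrawal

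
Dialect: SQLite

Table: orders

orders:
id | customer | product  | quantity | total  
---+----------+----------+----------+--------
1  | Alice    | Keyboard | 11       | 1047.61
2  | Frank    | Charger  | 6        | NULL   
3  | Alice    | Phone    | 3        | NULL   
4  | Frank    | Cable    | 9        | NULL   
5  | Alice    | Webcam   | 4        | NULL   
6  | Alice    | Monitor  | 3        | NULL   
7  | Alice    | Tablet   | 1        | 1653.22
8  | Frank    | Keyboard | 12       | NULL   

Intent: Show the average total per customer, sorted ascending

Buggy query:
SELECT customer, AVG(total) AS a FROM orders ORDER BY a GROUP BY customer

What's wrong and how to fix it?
Bug: ORDER BY appears before GROUP BY; SQL clause order requires GROUP BY first

Fix: Move ORDER BY to the end, after GROUP BY

Corrected query:
SELECT customer, AVG(total) AS a FROM orders GROUP BY customer ORDER BY a

Result:
customer | a       
---------+---------
Frank    | NULL    
Alice    | 1350.415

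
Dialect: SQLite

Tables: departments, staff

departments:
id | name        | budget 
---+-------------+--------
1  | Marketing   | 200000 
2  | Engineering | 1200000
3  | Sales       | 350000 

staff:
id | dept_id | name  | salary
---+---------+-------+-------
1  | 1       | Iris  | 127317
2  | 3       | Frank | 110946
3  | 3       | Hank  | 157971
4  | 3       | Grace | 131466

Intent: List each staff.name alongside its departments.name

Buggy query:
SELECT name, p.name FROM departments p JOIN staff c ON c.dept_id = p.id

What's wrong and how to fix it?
Bug: Both tables have a 'name' column; the unqualified reference is ambiguous

Fix: Qualify the column with its table alias (c.name)

Corrected query:
SELECT c.name, p.name FROM departments p JOIN staff c ON c.dept_id = p.id

Result:
name  | name     
------+----------
Iris  | Marketing
Frank | Sales    
Hank  | Sales    
Grace | Sales    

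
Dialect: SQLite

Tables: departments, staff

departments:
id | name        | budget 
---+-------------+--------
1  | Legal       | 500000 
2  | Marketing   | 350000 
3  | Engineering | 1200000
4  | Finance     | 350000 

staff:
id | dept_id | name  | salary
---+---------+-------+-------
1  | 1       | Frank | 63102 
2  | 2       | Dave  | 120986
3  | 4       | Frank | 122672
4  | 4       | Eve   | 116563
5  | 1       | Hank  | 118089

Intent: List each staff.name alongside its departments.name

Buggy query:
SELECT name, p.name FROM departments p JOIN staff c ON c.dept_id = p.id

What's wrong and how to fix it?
Bug: 'name' exists in both joined tables, so the database can't tell which one is meant

Fix: Prefix ambiguous columns with the table alias

Corrected query:
SELECT c.name, p.name FROM departments p JOIN staff c ON c.dept_id = p.id

Result:
name  | name     
------+----------
Frank | Legal    
Dave  | Marketing
Frank | Finance  
Eve   | Finance  
Hank  | Legal    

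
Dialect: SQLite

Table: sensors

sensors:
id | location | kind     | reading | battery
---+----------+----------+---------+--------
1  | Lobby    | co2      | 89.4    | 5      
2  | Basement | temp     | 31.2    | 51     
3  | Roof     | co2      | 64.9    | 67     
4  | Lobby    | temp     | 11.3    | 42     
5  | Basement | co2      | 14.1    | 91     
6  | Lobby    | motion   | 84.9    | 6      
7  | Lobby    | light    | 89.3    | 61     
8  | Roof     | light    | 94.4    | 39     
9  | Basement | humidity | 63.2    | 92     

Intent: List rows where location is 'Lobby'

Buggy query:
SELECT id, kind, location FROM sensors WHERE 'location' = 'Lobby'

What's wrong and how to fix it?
Bug: Single quotes denote string literals in SQL; the column name is being compared as a constant string

Fix: Remove the quotes around the column name (or use double quotes for an identifier)

Corrected query:
SELECT id, kind, location FROM sensors WHERE location = 'Lobby'

Result:
id | kind   | location
---+--------+---------
1  | co2    | Lobby   
4  | temp   | Lobby   
6  | motion | Lobby   
7  | light  | Lobby   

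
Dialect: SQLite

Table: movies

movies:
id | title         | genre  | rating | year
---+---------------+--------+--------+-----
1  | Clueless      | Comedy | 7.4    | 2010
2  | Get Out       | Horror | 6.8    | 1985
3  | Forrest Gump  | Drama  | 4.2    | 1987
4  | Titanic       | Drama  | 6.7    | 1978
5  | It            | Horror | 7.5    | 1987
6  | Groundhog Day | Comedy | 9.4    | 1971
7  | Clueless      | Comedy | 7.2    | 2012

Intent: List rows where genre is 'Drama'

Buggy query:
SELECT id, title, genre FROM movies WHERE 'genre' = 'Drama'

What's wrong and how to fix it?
Bug: Single quotes denote string literals in SQL; the column name is being compared as a constant string

Fix: Reference the column as genre without single quotes

Corrected query:
SELECT id, title, genre FROM movies WHERE genre = 'Drama'

Result:
id | title        | genre
---+--------------+------
3  | Forrest Gump | Drama
4  | Titanic      | Drama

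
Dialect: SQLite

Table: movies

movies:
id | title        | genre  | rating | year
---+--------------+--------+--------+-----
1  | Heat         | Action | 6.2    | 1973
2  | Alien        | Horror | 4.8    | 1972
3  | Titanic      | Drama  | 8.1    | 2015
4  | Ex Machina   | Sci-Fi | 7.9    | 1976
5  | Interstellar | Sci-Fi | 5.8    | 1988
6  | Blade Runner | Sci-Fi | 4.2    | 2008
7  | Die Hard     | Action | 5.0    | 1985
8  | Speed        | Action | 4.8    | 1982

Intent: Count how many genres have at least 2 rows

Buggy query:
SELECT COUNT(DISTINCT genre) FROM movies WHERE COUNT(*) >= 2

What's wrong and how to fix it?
Bug: WHERE filters individual rows, not groups, so a group-level COUNT is invalid there

Fix: Group first with HAVING COUNT(*) >= 2, then COUNT the resulting groups

Corrected query:
SELECT COUNT(*) FROM (SELECT genre FROM movies GROUP BY genre HAVING COUNT(*) >= 2)

Result:
COUNT(*)
--------
2       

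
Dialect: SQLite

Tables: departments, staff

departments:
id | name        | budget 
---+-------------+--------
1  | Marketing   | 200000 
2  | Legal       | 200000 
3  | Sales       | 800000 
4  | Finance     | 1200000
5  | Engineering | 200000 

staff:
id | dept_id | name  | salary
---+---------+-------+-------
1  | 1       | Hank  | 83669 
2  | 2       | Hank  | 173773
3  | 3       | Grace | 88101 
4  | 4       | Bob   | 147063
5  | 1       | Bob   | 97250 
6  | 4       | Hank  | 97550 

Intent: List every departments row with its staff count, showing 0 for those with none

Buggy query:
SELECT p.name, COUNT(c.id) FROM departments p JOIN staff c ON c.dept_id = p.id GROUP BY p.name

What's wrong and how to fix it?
Bug: INNER JOIN drops departments rows that have no matching staff rows

Fix: Switch to LEFT JOIN to retain unmatched parent rows

Corrected query:
SELECT p.name, COUNT(c.id) FROM departments p LEFT JOIN staff c ON c.dept_id = p.id GROUP BY p.name

Result:
name        | COUNT(c.id)
------------+------------
Engineering | 0          
Finance     | 2          
Legal       | 1          
Marketing   | 2          
Sales       | 1          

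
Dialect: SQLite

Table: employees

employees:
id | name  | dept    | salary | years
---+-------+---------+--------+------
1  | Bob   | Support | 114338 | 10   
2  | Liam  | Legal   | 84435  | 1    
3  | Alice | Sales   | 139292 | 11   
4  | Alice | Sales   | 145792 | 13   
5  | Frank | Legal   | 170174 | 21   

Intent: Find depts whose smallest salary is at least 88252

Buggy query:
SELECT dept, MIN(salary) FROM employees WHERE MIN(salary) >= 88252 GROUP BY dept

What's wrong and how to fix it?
Bug: MIN() in WHERE is a misuse of aggregate

Fix: Replace WHERE with HAVING after the GROUP BY

Corrected query:
SELECT dept, MIN(salary) FROM employees GROUP BY dept HAVING MIN(salary) >= 88252

Result:
dept    | MIN(salary)
--------+------------
Sales   | 139292     
Support | 114338     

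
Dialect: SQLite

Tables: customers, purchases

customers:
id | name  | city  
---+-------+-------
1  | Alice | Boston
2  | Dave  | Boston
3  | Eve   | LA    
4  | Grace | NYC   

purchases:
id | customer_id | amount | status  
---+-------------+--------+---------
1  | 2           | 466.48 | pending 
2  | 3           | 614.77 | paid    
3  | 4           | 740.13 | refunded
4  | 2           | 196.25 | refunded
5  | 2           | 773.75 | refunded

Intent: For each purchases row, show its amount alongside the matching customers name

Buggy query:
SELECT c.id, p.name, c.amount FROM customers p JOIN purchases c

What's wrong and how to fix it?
Bug: JOIN with no ON clause produces a cartesian product; every purchases row pairs with every customers row

Fix: Specify the join condition linking the foreign key to the parent id

Corrected query:
SELECT c.id, p.name, c.amount FROM customers p JOIN purchases c ON c.customer_id = p.id

Result:
id | name  | amount
---+-------+-------
1  | Dave  | 466.48
2  | Eve   | 614.77
3  | Grace | 740.13
4  | Dave  | 196.25
5  | Dave  | 773.75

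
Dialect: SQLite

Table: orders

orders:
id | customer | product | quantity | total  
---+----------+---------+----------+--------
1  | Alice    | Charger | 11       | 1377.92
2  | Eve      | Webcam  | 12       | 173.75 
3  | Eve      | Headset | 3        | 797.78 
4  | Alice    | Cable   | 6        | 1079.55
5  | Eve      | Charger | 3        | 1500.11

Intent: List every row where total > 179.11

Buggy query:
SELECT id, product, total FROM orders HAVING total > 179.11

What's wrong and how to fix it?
Bug: HAVING filters the output of aggregation, but this query has no GROUP BY and no aggregate functions, so SQLite rejects it (HAVING clause on a non-aggregate query); the condition here is per row

Fix: Use WHERE for row-level filtering

Corrected query:
SELECT id, product, total FROM orders WHERE total > 179.11

Result:
id | product | total  
---+---------+--------
1  | Charger | 1377.92
3  | Headset | 797.78 
4  | Cable   | 1079.55
5  | Charger | 1500.11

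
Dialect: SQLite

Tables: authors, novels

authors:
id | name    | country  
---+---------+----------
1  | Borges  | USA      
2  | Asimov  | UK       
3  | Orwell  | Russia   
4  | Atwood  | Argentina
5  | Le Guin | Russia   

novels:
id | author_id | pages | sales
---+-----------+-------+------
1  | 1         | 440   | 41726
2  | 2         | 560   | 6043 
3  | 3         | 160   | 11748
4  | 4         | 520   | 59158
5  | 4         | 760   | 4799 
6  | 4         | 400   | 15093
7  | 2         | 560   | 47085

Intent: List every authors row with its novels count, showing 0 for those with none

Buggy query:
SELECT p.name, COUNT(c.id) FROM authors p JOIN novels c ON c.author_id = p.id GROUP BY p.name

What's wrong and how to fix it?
Bug: INNER JOIN drops authors rows that have no matching novels rows

Fix: Switch to LEFT JOIN to retain unmatched parent rows

Corrected query:
SELECT p.name, COUNT(c.id) FROM authors p LEFT JOIN novels c ON c.author_id = p.id GROUP BY p.name

Result:
name    | COUNT(c.id)
--------+------------
Asimov  | 2          
Atwood  | 3          
Borges  | 1          
Le Guin | 0          
Orwell  | 1          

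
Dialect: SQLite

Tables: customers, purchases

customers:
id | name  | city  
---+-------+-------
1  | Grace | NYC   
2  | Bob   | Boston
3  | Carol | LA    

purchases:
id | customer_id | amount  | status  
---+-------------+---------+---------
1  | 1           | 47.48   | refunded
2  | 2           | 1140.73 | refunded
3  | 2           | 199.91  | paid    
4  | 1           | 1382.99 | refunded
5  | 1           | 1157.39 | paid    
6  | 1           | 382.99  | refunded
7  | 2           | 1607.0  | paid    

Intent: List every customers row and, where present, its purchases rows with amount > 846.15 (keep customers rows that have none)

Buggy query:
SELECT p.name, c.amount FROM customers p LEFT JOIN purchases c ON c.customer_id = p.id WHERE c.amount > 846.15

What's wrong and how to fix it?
Bug: A WHERE condition on the right-hand table after LEFT JOIN drops unmatched parents

Fix: Move the right-table condition into the ON clause so unmatched parents are kept

Corrected query:
SELECT p.name, c.amount FROM customers p LEFT JOIN purchases c ON c.customer_id = p.id AND c.amount > 846.15

Result:
name  | amount 
------+--------
Grace | 1157.39
Grace | 1382.99
Bob   | 1140.73
Bob   | 1607   
Carol | NULL   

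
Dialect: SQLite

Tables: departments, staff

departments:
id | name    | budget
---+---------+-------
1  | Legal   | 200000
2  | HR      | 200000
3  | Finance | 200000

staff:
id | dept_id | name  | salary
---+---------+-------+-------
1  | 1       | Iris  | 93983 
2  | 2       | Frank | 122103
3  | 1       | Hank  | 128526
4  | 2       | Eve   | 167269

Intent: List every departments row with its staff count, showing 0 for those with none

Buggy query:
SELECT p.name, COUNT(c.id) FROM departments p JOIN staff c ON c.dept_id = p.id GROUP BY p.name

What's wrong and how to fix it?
Bug: An inner join excludes parents with zero children

Fix: Switch to LEFT JOIN to retain unmatched parent rows

Corrected query:
SELECT p.name, COUNT(c.id) FROM departments p LEFT JOIN staff c ON c.dept_id = p.id GROUP BY p.name

Result:
name    | COUNT(c.id)
--------+------------
Finance | 0          
HR      | 2          
Legal   | 2          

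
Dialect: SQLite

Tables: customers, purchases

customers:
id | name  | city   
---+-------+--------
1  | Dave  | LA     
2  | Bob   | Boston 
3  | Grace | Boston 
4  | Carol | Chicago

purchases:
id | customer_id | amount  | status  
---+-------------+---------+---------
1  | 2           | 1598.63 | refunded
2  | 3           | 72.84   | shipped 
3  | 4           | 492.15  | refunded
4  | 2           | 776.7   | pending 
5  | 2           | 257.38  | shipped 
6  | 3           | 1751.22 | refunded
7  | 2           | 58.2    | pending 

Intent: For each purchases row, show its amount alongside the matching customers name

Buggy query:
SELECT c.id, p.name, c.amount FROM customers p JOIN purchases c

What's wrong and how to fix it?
Bug: Missing join condition: each purchases row is matched to all customers rows instead of just its own

Fix: Specify the join condition linking the foreign key to the parent id

Corrected query:
SELECT c.id, p.name, c.amount FROM customers p JOIN purchases c ON c.customer_id = p.id

Result:
id | name  | amount 
---+-------+--------
1  | Bob   | 1598.63
2  | Grace | 72.84  
3  | Carol | 492.15 
4  | Bob   | 776.7  
5  | Bob   | 257.38 
6  | Grace | 1751.22
7  | Bob   | 58.2   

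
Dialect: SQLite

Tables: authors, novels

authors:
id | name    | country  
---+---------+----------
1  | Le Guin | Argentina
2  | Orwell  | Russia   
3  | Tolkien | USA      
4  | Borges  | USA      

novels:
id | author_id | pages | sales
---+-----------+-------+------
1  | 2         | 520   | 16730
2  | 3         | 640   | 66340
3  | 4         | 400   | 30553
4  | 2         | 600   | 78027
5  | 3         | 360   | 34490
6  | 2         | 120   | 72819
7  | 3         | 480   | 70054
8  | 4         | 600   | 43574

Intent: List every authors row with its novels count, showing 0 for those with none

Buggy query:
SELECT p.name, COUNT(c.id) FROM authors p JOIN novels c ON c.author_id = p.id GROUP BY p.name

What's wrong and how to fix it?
Bug: INNER JOIN drops authors rows that have no matching novels rows

Fix: Switch to LEFT JOIN to retain unmatched parent rows

Corrected query:
SELECT p.name, COUNT(c.id) FROM authors p LEFT JOIN novels c ON c.author_id = p.id GROUP BY p.name

Result:
name    | COUNT(c.id)
--------+------------
Borges  | 2          
Le Guin | 0          
Orwell  | 3          
Tolkien | 3          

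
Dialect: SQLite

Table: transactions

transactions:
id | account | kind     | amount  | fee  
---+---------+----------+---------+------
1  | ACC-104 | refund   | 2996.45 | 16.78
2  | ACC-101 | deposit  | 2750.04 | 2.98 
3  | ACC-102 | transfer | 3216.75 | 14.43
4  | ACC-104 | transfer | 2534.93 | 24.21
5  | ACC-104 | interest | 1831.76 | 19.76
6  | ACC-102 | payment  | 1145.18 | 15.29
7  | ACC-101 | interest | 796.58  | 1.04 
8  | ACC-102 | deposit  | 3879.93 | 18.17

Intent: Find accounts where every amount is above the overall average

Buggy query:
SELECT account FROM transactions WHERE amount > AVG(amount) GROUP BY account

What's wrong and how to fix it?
Bug: AVG() is an aggregate; it can't sit directly in WHERE

Fix: Use a subquery for AVG and a HAVING MIN(...) filter so the condition holds for every row in the group

Corrected query:
SELECT account FROM transactions GROUP BY account HAVING MIN(amount) > (SELECT AVG(amount) FROM transactions)

Result:
(no rows)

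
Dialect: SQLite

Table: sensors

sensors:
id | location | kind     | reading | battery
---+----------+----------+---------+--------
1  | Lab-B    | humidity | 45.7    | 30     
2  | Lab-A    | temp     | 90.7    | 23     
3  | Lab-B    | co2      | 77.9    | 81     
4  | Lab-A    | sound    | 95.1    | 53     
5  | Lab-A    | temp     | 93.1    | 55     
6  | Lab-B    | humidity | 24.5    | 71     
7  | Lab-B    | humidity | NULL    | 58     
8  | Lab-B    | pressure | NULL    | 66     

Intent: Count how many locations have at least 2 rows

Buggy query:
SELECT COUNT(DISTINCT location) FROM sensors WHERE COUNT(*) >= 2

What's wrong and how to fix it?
Bug: COUNT(*) cannot appear in WHERE; the per-group count doesn't exist yet

Fix: Use a subquery that GROUPs and filters with HAVING, then count its rows

Corrected query:
SELECT COUNT(*) FROM (SELECT location FROM sensors GROUP BY location HAVING COUNT(*) >= 2)

Result:
COUNT(*)
--------
2       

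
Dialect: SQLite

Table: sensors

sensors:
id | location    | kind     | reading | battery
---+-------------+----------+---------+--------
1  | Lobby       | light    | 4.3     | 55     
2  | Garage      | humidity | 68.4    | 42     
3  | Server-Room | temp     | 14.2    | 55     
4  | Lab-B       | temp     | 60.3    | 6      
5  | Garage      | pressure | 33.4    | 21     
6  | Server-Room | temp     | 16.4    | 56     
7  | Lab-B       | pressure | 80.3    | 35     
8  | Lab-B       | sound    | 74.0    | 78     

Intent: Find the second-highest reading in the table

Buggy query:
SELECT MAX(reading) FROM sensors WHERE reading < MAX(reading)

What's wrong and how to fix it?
Bug: MAX(reading) on the right of the comparison is an aggregate-in-WHERE error

Fix: Compute the overall MAX in a subquery, then take MAX of rows below it

Corrected query:
SELECT MAX(reading) FROM sensors WHERE reading < (SELECT MAX(reading) FROM sensors)

Result:
MAX(reading)
------------
74          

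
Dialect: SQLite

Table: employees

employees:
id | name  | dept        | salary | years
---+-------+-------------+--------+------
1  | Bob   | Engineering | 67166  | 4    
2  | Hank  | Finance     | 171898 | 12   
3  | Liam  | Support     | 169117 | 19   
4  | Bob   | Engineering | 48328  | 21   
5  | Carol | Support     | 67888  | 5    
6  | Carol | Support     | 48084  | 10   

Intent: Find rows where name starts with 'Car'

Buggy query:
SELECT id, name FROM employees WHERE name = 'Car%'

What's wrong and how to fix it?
Bug: Wildcards only work with LIKE; '=' treats '%' as a literal character

Fix: Replace '=' with LIKE so 'Car%' is treated as a pattern

Corrected query:
SELECT id, name FROM employees WHERE name LIKE 'Car%'

Result:
id | name 
---+------
5  | Carol
6  | Carol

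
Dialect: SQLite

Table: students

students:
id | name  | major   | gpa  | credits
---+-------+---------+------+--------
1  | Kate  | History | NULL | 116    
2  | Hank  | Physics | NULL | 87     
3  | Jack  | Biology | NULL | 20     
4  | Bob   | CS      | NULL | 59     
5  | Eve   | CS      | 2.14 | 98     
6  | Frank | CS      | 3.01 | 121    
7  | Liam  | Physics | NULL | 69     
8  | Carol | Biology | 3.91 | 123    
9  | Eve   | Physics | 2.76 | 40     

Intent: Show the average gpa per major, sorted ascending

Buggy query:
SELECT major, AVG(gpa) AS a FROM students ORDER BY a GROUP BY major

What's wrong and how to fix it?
Bug: GROUP BY must precede ORDER BY

Fix: Reorder: SELECT … FROM … GROUP BY … ORDER BY …

Corrected query:
SELECT major, AVG(gpa) AS a FROM students GROUP BY major ORDER BY a

Result:
major   | a    
--------+------
History | NULL 
CS      | 2.575
Physics | 2.76 
Biology | 3.91 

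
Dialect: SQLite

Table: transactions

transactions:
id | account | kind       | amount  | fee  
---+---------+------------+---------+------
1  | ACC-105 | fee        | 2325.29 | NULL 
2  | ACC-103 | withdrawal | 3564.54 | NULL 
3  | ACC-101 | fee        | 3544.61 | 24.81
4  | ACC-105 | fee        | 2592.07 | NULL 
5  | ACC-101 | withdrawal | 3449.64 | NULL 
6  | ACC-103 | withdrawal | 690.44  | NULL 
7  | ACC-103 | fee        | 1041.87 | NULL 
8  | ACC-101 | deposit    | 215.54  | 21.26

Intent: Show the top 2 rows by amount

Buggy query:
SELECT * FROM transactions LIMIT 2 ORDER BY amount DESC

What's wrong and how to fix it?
Bug: ORDER BY cannot follow LIMIT; LIMIT is the final clause

Fix: Swap the clauses: ORDER BY first, then LIMIT

Corrected query:
SELECT * FROM transactions ORDER BY amount DESC LIMIT 2

Result:
id | account | kind       | amount  | fee  
---+---------+------------+---------+------
2  | ACC-103 | withdrawal | 3564.54 | NULL 
3  | ACC-101 | fee        | 3544.61 | 24.81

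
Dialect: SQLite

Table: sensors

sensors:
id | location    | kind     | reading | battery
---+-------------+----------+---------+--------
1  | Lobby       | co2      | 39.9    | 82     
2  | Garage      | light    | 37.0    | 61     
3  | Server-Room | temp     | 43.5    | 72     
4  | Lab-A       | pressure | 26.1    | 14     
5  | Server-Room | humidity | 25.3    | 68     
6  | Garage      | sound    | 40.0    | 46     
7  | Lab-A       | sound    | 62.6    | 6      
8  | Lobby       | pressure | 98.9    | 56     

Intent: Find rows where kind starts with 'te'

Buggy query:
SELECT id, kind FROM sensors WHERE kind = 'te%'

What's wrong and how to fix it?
Bug: '=' compares the literal string including the % character; pattern matching needs LIKE

Fix: Replace '=' with LIKE so 'te%' is treated as a pattern

Corrected query:
SELECT id, kind FROM sensors WHERE kind LIKE 'te%'

Result:
id | kind
---+-----
3  | temp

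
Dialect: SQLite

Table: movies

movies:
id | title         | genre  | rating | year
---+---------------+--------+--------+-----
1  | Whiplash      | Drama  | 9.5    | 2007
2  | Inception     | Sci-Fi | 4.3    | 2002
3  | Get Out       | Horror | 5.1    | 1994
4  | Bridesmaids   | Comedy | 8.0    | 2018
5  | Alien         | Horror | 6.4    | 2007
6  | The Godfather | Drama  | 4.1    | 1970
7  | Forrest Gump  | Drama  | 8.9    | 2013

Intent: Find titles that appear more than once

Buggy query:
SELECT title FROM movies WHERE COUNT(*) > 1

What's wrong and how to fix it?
Bug: COUNT(*) is an aggregate and cannot be used in WHERE

Fix: Group first, then use HAVING for the count condition

Corrected query:
SELECT title FROM movies GROUP BY title HAVING COUNT(*) > 1

Result:
(no rows)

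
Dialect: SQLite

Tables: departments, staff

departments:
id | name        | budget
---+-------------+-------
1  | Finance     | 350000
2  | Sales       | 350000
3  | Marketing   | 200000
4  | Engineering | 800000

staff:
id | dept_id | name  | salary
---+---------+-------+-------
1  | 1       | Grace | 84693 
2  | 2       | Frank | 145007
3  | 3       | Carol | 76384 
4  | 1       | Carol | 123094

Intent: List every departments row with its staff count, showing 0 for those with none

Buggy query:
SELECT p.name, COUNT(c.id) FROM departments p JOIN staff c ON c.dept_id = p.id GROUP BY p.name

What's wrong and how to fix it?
Bug: An inner join excludes parents with zero children

Fix: Switch to LEFT JOIN to retain unmatched parent rows

Corrected query:
SELECT p.name, COUNT(c.id) FROM departments p LEFT JOIN staff c ON c.dept_id = p.id GROUP BY p.name

Result:
name        | COUNT(c.id)
------------+------------
Engineering | 0          
Finance     | 2          
Marketing   | 1          
Sales       | 1          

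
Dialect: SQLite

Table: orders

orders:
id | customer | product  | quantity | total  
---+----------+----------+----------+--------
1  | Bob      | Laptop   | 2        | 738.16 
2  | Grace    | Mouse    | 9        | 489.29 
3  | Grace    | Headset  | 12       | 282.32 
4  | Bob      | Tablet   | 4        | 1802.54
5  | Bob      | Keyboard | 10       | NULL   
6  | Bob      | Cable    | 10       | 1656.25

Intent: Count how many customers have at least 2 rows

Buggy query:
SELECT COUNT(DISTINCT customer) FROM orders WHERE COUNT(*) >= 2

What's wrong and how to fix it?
Bug: COUNT(*) cannot appear in WHERE; the per-group count doesn't exist yet

Fix: Use a subquery that GROUPs and filters with HAVING, then count its rows

Corrected query:
SELECT COUNT(*) FROM (SELECT customer FROM orders GROUP BY customer HAVING COUNT(*) >= 2)

Result:
COUNT(*)
--------
2       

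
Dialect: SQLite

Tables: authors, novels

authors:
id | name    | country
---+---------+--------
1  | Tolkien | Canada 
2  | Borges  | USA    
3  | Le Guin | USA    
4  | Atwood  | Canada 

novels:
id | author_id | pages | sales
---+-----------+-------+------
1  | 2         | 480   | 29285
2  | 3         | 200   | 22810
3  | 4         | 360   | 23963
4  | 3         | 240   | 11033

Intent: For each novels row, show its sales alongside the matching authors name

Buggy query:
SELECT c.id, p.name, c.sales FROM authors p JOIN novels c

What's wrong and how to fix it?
Bug: JOIN with no ON clause produces a cartesian product; every novels row pairs with every authors row

Fix: Specify the join condition linking the foreign key to the parent id

Corrected query:
SELECT c.id, p.name, c.sales FROM authors p JOIN novels c ON c.author_id = p.id

Result:
id | name    | sales
---+---------+------
1  | Borges  | 29285
2  | Le Guin | 22810
3  | Atwood  | 23963
4  | Le Guin | 11033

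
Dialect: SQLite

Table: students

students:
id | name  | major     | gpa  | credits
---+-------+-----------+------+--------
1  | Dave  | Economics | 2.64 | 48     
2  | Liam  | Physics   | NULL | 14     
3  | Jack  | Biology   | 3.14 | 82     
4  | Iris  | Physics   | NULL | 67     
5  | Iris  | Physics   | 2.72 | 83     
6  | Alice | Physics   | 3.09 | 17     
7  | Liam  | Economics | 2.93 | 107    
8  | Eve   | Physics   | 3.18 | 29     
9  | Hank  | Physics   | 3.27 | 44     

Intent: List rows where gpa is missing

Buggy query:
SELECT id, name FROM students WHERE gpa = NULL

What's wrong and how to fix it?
Bug: '= NULL' is always unknown in SQL three-valued logic, so no rows match

Fix: Replace '= NULL' with 'IS NULL'

Corrected query:
SELECT id, name FROM students WHERE gpa IS NULL

Result:
id | name
---+-----
2  | Liam
4  | Iris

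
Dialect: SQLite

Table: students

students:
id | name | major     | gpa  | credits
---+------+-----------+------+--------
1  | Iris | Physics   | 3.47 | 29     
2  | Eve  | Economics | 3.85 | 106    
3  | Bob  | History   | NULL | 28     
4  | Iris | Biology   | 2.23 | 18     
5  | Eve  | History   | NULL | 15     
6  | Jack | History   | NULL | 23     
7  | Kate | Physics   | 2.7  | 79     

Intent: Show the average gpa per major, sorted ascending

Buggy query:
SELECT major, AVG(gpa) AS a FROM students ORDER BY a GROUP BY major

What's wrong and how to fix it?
Bug: ORDER BY appears before GROUP BY; SQL clause order requires GROUP BY first

Fix: Move ORDER BY to the end, after GROUP BY

Corrected query:
SELECT major, AVG(gpa) AS a FROM students GROUP BY major ORDER BY a

Result:
major     | a    
----------+------
History   | NULL 
Biology   | 2.23 
Physics   | 3.085
Economics | 3.85 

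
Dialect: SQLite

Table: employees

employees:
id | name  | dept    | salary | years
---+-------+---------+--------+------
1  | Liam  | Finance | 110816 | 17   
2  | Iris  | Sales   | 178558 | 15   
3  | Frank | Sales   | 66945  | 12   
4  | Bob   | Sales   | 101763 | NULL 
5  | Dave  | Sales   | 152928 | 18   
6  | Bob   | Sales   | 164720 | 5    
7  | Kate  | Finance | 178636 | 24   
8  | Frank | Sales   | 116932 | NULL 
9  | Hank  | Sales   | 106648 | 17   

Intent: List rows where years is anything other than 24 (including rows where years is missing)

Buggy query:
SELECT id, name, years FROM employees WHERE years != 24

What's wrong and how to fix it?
Bug: Inequality against NULL is unknown, not true; rows with NULL are dropped

Fix: Add an explicit OR years IS NULL to include the missing-value rows

Corrected query:
SELECT id, name, years FROM employees WHERE years != 24 OR years IS NULL

Result:
id | name  | years
---+-------+------
1  | Liam  | 17   
2  | Iris  | 15   
3  | Frank | 12   
4  | Bob   | NULL 
5  | Dave  | 18   
6  | Bob   | 5    
8  | Frank | NULL 
9  | Hank  | 17   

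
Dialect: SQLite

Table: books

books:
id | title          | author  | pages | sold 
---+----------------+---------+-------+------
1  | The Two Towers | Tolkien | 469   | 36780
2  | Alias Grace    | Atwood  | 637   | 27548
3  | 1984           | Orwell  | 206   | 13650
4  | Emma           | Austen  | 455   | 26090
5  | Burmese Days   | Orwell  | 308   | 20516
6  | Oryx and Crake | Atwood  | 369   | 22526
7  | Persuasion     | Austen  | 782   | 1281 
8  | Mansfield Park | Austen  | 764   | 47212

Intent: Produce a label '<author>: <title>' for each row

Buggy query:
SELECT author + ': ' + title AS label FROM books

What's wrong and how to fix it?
Bug: '+' is numeric addition; on text columns SQLite converts them to 0 instead of concatenating

Fix: Use the || operator for string concatenation

Corrected query:
SELECT author || ': ' || title AS label FROM books

Result:
label                  
-----------------------
Tolkien: The Two Towers
Atwood: Alias Grace    
Orwell: 1984           
Austen: Emma           
Orwell: Burmese Days   
Atwood: Oryx and Crake 
Austen: Persuasion     
Austen: Mansfield Park 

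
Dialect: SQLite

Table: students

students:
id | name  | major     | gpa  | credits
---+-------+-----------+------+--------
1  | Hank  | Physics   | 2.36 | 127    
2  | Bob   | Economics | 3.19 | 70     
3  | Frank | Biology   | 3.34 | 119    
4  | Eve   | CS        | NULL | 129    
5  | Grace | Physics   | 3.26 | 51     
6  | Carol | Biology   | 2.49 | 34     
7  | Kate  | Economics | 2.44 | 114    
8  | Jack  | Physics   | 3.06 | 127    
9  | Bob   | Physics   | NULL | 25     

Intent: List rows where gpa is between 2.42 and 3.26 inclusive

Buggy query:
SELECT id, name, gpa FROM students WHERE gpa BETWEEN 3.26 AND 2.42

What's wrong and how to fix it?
Bug: The bounds are reversed; BETWEEN a AND b requires a <= b to match anything

Fix: Swap the bounds so the smaller value comes first

Corrected query:
SELECT id, name, gpa FROM students WHERE gpa BETWEEN 2.42 AND 3.26

Result:
id | name  | gpa 
---+-------+-----
2  | Bob   | 3.19
5  | Grace | 3.26
6  | Carol | 2.49
7  | Kate  | 2.44
8  | Jack  | 3.06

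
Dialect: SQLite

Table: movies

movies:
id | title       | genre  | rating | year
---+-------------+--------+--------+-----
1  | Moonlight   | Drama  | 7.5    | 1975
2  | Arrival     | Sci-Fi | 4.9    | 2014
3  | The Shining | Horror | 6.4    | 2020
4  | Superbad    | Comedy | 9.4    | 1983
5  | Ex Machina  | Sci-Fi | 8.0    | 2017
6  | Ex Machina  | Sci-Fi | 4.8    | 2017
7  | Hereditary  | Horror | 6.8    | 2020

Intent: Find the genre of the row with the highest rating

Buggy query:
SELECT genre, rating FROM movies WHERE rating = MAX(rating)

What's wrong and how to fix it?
Bug: MAX(rating) is an aggregate and cannot be used directly in WHERE

Fix: Use a subquery: WHERE rating = (SELECT MAX(rating) FROM movies)

Corrected query:
SELECT genre, rating FROM movies WHERE rating = (SELECT MAX(rating) FROM movies)

Result:
genre  | rating
-------+-------
Comedy | 9.4   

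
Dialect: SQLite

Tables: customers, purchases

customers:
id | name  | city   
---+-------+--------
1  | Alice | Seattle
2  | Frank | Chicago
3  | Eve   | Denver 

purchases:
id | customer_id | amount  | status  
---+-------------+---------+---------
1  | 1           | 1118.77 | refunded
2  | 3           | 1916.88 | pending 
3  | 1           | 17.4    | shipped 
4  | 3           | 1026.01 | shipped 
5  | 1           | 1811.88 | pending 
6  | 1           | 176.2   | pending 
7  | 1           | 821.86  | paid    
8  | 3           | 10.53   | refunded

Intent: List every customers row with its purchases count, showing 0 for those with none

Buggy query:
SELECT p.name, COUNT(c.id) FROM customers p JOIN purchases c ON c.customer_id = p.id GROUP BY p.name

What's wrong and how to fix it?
Bug: INNER JOIN drops customers rows that have no matching purchases rows

Fix: Switch to LEFT JOIN to retain unmatched parent rows

Corrected query:
SELECT p.name, COUNT(c.id) FROM customers p LEFT JOIN purchases c ON c.customer_id = p.id GROUP BY p.name

Result:
name  | COUNT(c.id)
------+------------
Alice | 5          
Eve   | 3          
Frank | 0          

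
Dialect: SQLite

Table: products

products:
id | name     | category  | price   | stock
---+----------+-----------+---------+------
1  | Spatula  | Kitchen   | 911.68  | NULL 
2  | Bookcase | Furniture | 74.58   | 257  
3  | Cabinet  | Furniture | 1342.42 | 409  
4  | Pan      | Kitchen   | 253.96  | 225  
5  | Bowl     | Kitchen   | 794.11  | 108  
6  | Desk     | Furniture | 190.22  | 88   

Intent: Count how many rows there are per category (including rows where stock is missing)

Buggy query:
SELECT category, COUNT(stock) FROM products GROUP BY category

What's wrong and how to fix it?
Bug: COUNT(stock) skips NULLs, so groups with missing stock are undercounted

Fix: Replace COUNT(stock) with COUNT(*)

Corrected query:
SELECT category, COUNT(*) FROM products GROUP BY category

Result:
category  | COUNT(*)
----------+---------
Furniture | 3       
Kitchen   | 3       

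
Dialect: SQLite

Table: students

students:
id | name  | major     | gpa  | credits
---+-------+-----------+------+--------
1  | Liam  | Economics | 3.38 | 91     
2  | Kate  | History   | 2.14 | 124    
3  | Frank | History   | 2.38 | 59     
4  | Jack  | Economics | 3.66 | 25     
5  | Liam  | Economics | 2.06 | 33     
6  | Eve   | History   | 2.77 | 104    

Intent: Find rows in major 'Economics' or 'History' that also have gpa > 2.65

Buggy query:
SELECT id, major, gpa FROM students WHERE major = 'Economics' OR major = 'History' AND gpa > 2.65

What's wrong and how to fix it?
Bug: Without parentheses, AND is evaluated before OR, so the gpa filter only applies to the 'History' branch

Fix: Group the OR with parentheses (or use IN), then AND the threshold

Corrected query:
SELECT id, major, gpa FROM students WHERE (major = 'Economics' OR major = 'History') AND gpa > 2.65

Result:
id | major     | gpa 
---+-----------+-----
1  | Economics | 3.38
4  | Economics | 3.66
6  | History   | 2.77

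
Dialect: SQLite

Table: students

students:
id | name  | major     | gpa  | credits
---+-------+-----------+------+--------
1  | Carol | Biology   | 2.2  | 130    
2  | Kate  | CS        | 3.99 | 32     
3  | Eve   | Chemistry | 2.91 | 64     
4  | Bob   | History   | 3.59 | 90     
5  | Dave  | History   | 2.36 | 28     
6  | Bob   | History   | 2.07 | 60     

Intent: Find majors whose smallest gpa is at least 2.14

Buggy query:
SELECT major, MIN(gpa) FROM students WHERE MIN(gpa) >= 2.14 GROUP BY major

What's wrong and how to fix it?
Bug: MIN() in WHERE is a misuse of aggregate

Fix: Replace WHERE with HAVING after the GROUP BY

Corrected query:
SELECT major, MIN(gpa) FROM students GROUP BY major HAVING MIN(gpa) >= 2.14

Result:
major     | MIN(gpa)
----------+---------
Biology   | 2.2     
CS        | 3.99    
Chemistry | 2.91    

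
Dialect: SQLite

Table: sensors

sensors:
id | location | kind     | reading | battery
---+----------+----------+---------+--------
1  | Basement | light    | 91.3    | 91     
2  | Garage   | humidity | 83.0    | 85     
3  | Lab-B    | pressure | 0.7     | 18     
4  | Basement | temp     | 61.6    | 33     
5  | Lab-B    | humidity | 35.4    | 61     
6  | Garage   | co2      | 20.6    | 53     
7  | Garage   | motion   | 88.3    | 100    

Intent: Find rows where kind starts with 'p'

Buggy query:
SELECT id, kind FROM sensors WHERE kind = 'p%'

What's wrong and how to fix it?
Bug: '=' compares the literal string including the % character; pattern matching needs LIKE

Fix: Use LIKE for wildcard pattern matching

Corrected query:
SELECT id, kind FROM sensors WHERE kind LIKE 'p%'

Result:
id | kind    
---+---------
3  | pressure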